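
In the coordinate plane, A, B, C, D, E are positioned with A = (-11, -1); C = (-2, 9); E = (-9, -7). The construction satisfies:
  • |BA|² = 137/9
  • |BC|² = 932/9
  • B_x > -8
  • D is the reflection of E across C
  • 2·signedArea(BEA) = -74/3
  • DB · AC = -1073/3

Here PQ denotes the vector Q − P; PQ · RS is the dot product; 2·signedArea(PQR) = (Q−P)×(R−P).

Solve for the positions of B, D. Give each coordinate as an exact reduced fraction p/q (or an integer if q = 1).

1. B_x = -22/3  [line -6·x + -2·y + -130/3 = 0 ∩ |BC|² = 932/9]
2. B_y = 1/3  [line -6·x + -2·y + -130/3 = 0 ∩ |BC|² = 932/9]
   → B = (-22/3, 1/3)
3. D_x = 5  [D is the reflection of E across C]
4. D_y = 25  [D is the reflection of E across C]
   → D = (5, 25)

B = (-22/3, 1/3)
D = (5, 25)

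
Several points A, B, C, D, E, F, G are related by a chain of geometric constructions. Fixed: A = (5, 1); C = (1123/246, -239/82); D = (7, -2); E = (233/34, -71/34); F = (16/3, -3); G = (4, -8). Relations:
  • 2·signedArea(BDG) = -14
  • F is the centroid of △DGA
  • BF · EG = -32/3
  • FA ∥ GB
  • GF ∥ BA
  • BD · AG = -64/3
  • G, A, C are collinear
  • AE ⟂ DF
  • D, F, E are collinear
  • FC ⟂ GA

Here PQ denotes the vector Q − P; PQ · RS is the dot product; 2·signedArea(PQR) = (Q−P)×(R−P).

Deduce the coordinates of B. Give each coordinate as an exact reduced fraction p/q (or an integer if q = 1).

1. B_x = 11/3  [GF ∥ BA ∩ FA ∥ GB]
2. B_y = -4  [GF ∥ BA ∩ FA ∥ GB]
   → B = (11/3, -4)

B = (11/3, -4)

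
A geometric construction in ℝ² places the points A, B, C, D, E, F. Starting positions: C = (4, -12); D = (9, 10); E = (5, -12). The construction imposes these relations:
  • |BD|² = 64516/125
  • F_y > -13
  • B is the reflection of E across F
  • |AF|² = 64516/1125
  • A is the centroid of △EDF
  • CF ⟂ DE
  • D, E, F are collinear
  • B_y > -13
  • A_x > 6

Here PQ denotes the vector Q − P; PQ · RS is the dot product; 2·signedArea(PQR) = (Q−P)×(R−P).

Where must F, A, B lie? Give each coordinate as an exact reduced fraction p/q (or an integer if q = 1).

A = (2371/375, -1772/375)
B = (617/125, -1544/125)
F = (621/125, -1522/125)

1. F_x = 621/125  [D, E, F are collinear ∩ CF ⟂ DE]
2. F_y = -1522/125  [D, E, F are collinear ∩ CF ⟂ DE]
   → F = (621/125, -1522/125)
3. A_x = 2371/375  [A is the centroid of △EDF]
4. A_y = -1772/375  [A is the centroid of △EDF]
   → A = (2371/375, -1772/375)
5. B_x = 617/125  [B is the reflection of E across F]
6. B_y = -1544/125  [B is the reflection of E across F]
   → B = (617/125, -1544/125)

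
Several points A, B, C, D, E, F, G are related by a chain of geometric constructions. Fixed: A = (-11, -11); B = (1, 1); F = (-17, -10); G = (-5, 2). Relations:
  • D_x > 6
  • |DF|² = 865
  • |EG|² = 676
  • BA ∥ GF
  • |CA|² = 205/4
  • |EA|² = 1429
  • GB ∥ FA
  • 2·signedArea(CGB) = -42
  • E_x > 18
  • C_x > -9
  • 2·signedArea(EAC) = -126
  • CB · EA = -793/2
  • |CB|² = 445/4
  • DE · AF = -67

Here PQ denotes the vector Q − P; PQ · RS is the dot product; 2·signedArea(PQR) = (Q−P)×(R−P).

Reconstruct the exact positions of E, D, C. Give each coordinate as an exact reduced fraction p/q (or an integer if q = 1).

C = (-8, -9/2)
D = (7, 7)
E = (19, 12)

1. C_x = -8  [line 1·x + 6·y + 35 = 0 ∩ |CA|² = 205/4]
2. C_y = -9/2  [line 1·x + 6·y + 35 = 0 ∩ |CA|² = 205/4]
   → C = (-8, -9/2)
3. E_x = 19  [2·signedArea(EAC) = -126 ∩ CB · EA = -793/2]
4. E_y = 12  [2·signedArea(EAC) = -126 ∩ CB · EA = -793/2]
   → E = (19, 12)
5. D_x = 7  [line 6·x + -1·y + -35 = 0 ∩ |DF|² = 865]
6. D_y = 7  [line 6·x + -1·y + -35 = 0 ∩ |DF|² = 865]
   → D = (7, 7)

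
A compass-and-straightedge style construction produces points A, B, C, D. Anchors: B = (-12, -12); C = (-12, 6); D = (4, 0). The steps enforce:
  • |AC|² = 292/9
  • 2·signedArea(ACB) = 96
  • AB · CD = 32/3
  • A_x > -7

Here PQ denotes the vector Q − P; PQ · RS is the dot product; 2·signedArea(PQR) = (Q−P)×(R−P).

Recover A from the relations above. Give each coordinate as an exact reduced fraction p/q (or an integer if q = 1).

A = (-20/3, 4)

1. A_x = -20/3  [AB · CD = 32/3 ∩ 2·signedArea(ACB) = 96]
2. A_y = 4  [AB · CD = 32/3 ∩ 2·signedArea(ACB) = 96]
   → A = (-20/3, 4)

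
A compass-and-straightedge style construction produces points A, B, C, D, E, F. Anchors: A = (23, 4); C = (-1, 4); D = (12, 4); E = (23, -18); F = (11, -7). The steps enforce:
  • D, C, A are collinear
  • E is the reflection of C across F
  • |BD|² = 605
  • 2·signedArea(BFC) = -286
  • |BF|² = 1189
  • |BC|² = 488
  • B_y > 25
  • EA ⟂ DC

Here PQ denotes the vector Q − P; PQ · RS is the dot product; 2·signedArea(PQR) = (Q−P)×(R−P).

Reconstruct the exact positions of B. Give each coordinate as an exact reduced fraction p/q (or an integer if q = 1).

B = (1, 26)

1. B_x = 1  [line -11·x + -12·y + 323 = 0 ∩ |BD|² = 605]
2. B_y = 26  [line -11·x + -12·y + 323 = 0 ∩ |BD|² = 605]
   → B = (1, 26)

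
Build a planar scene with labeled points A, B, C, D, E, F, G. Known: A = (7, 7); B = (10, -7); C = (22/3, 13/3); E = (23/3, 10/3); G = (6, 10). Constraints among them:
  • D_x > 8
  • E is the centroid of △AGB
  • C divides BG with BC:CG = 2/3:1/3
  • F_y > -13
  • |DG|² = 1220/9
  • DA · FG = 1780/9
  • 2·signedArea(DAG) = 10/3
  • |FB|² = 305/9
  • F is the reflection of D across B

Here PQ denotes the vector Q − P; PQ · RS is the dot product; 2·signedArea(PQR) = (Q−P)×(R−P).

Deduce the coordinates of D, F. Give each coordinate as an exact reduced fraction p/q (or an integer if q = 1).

D = (26/3, -4/3)
F = (34/3, -38/3)

1. D_x = 26/3  [line -3·x + -1·y + 74/3 = 0 ∩ |DG|² = 1220/9]
2. D_y = -4/3  [line -3·x + -1·y + 74/3 = 0 ∩ |DG|² = 1220/9]
   → D = (26/3, -4/3)
3. F_x = 34/3  [F is the reflection of D across B]
4. F_y = -38/3  [F is the reflection of D across B]
   → F = (34/3, -38/3)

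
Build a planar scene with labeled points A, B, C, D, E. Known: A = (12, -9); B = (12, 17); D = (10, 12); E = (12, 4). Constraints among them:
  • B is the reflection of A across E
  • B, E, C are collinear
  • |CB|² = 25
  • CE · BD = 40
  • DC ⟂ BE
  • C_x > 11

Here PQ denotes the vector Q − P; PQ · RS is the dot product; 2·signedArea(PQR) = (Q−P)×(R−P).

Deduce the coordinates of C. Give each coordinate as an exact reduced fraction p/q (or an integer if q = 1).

C = (12, 12)

1. C_x = 12  [B, E, C are collinear ∩ DC ⟂ BE]
2. C_y = 12  [B, E, C are collinear ∩ DC ⟂ BE]
   → C = (12, 12)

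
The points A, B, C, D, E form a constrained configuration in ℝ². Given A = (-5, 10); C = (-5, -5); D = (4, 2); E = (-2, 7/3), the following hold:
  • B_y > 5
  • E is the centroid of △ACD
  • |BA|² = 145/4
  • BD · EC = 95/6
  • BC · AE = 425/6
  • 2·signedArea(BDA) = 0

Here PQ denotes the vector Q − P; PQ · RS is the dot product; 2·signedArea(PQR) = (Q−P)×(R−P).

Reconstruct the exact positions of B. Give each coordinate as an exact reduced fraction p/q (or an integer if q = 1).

B = (-1/2, 6)

1. B_x = -1/2  [2·signedArea(BDA) = 0 ∩ BD · EC = 95/6]
2. B_y = 6  [2·signedArea(BDA) = 0 ∩ BD · EC = 95/6]
   → B = (-1/2, 6)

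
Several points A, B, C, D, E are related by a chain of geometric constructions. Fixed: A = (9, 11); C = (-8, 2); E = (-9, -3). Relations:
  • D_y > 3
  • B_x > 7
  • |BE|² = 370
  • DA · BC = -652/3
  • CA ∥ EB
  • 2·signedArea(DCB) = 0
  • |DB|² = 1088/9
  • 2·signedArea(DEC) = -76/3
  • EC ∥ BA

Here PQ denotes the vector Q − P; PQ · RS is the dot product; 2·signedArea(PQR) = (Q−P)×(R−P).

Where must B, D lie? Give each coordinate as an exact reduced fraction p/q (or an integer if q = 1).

1. B_x = 8  [EC ∥ BA ∩ CA ∥ EB]
2. B_y = 6  [EC ∥ BA ∩ CA ∥ EB]
   → B = (8, 6)
3. D_x = -8/3  [2·signedArea(DCB) = 0 ∩ DA · BC = -652/3]
4. D_y = 10/3  [2·signedArea(DCB) = 0 ∩ DA · BC = -652/3]
   → D = (-8/3, 10/3)

B = (8, 6)
D = (-8/3, 10/3)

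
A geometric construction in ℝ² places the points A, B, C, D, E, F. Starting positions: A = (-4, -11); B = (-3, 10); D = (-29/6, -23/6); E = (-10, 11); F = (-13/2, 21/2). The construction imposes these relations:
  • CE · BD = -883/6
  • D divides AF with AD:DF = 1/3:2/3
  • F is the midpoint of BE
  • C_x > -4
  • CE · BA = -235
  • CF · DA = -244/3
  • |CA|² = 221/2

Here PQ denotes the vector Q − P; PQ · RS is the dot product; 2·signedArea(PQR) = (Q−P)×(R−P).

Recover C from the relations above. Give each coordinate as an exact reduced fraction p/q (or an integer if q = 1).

1. C_x = -7/2  [CE · BD = -883/6 ∩ CE · BA = -235]
2. C_y = -1/2  [CE · BD = -883/6 ∩ CE · BA = -235]
   → C = (-7/2, -1/2)

C = (-7/2, -1/2)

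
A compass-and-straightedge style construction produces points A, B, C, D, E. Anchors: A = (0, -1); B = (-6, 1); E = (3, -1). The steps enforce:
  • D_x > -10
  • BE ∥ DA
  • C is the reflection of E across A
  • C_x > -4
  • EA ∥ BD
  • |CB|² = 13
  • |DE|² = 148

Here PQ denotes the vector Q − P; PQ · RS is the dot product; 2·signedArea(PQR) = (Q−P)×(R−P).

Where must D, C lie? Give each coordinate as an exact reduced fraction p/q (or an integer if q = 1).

1. D_x = -9  [BE ∥ DA ∩ EA ∥ BD]
2. D_y = 1  [BE ∥ DA ∩ EA ∥ BD]
   → D = (-9, 1)
3. C_x = -3  [C is the reflection of E across A]
4. C_y = -1  [C is the reflection of E across A]
   → C = (-3, -1)

C = (-3, -1)
D = (-9, 1)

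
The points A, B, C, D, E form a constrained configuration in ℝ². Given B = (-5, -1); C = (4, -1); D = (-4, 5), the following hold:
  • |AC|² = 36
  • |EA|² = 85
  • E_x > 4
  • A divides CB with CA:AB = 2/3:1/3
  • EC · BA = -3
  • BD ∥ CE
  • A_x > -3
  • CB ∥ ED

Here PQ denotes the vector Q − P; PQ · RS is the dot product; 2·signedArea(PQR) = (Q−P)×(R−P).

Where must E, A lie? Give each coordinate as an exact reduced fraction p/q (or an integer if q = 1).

A = (-2, -1)
E = (5, 5)

1. E_x = 5  [CB ∥ ED ∩ BD ∥ CE]
2. E_y = 5  [CB ∥ ED ∩ BD ∥ CE]
   → E = (5, 5)
3. A_x = -2  [A divides CB with CA:AB = 2/3:1/3]
4. A_y = -1  [A divides CB with CA:AB = 2/3:1/3]
   → A = (-2, -1)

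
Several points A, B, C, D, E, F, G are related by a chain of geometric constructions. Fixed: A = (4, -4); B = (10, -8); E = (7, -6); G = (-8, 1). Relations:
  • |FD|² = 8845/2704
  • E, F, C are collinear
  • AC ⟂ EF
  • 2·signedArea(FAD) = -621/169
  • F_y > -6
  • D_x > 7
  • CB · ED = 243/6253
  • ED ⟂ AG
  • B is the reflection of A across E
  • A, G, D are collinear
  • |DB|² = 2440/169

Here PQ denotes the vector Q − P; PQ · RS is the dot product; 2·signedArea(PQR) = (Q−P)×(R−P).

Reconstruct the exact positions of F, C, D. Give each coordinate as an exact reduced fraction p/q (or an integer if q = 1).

C = (139/37, -202/37)
D = (1228/169, -906/169)
F = (11/2, -23/4)

1. D_x = 1228/169  [A, G, D are collinear ∩ ED ⟂ AG]
2. D_y = -906/169  [A, G, D are collinear ∩ ED ⟂ AG]
   → D = (1228/169, -906/169)
3. F_x = 11/2  [line 230/169·x + 552/169·y + 1909/169 = 0 ∩ |FD|² = 8845/2704]
4. F_y = -23/4  [line 230/169·x + 552/169·y + 1909/169 = 0 ∩ |FD|² = 8845/2704]
   → F = (11/2, -23/4)
5. C_x = 139/37  [E, F, C are collinear ∩ AC ⟂ EF]
6. C_y = -202/37  [E, F, C are collinear ∩ AC ⟂ EF]
   → C = (139/37, -202/37)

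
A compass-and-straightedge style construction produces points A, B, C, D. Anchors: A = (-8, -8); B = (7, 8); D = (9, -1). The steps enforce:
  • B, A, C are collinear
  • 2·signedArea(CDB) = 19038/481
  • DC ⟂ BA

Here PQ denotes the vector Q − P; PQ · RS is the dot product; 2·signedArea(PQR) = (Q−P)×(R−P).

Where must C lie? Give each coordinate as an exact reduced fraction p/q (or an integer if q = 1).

1. C_x = 1657/481  [B, A, C are collinear ∩ DC ⟂ BA]
2. C_y = 2024/481  [B, A, C are collinear ∩ DC ⟂ BA]
   → C = (1657/481, 2024/481)

C = (1657/481, 2024/481)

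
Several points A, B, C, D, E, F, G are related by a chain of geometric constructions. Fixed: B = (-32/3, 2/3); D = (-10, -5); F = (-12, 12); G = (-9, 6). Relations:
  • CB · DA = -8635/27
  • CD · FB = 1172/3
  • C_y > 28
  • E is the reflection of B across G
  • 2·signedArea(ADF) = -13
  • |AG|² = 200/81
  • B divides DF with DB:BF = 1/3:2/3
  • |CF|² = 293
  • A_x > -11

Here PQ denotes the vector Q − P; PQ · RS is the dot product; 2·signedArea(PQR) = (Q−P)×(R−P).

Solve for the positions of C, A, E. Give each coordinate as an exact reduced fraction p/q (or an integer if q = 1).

1. C_x = -14  [line -4/3·x + 34/3·y + -1042/3 = 0 ∩ |CF|² = 293]
2. C_y = 29  [line -4/3·x + 34/3·y + -1042/3 = 0 ∩ |CF|² = 293]
   → C = (-14, 29)
3. A_x = -95/9  [CB · DA = -8635/27 ∩ 2·signedArea(ADF) = -13]
4. A_y = 56/9  [CB · DA = -8635/27 ∩ 2·signedArea(ADF) = -13]
   → A = (-95/9, 56/9)
5. E_x = -22/3  [E is the reflection of B across G]
6. E_y = 34/3  [E is the reflection of B across G]
   → E = (-22/3, 34/3)

A = (-95/9, 56/9)
C = (-14, 29)
E = (-22/3, 34/3)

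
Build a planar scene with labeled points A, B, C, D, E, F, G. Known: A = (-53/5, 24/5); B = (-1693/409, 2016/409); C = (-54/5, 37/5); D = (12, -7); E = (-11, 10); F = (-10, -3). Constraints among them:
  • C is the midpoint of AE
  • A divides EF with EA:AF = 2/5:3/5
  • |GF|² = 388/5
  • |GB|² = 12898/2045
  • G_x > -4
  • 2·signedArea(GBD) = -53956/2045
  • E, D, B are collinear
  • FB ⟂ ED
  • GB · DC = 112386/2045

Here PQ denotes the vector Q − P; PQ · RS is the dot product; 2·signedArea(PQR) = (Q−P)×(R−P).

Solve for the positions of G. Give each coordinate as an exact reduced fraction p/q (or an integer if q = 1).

G = (-16/5, 13/5)

1. G_x = -16/5  [GB · DC = 112386/2045 ∩ 2·signedArea(GBD) = -53956/2045]
2. G_y = 13/5  [GB · DC = 112386/2045 ∩ 2·signedArea(GBD) = -53956/2045]
   → G = (-16/5, 13/5)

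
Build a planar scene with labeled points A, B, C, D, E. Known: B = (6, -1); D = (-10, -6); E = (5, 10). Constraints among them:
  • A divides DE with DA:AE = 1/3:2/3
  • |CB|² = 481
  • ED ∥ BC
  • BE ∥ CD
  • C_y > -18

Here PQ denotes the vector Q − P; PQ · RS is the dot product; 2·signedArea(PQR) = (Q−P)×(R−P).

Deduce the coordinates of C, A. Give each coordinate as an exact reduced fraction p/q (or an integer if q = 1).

1. C_x = -9  [BE ∥ CD ∩ ED ∥ BC]
2. C_y = -17  [BE ∥ CD ∩ ED ∥ BC]
   → C = (-9, -17)
3. A_x = -5  [A divides DE with DA:AE = 1/3:2/3]
4. A_y = -2/3  [A divides DE with DA:AE = 1/3:2/3]
   → A = (-5, -2/3)

A = (-5, -2/3)
C = (-9, -17)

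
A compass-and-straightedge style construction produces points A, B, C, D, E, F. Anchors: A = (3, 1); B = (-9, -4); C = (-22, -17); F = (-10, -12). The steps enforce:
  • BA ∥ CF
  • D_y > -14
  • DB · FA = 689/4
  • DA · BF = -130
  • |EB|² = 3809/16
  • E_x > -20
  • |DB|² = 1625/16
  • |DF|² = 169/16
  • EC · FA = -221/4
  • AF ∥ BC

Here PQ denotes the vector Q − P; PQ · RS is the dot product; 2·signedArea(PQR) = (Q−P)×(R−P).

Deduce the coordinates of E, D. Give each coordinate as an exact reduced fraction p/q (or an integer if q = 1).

D = (-13, -53/4)
E = (-19, -63/4)

1. E_x = -19  [line -13·x + -13·y + -1807/4 = 0 ∩ |EB|² = 3809/16]
2. E_y = -63/4  [line -13·x + -13·y + -1807/4 = 0 ∩ |EB|² = 3809/16]
   → E = (-19, -63/4)
3. D_x = -13  [DB · FA = 689/4 ∩ DA · BF = -130]
4. D_y = -53/4  [DB · FA = 689/4 ∩ DA · BF = -130]
   → D = (-13, -53/4)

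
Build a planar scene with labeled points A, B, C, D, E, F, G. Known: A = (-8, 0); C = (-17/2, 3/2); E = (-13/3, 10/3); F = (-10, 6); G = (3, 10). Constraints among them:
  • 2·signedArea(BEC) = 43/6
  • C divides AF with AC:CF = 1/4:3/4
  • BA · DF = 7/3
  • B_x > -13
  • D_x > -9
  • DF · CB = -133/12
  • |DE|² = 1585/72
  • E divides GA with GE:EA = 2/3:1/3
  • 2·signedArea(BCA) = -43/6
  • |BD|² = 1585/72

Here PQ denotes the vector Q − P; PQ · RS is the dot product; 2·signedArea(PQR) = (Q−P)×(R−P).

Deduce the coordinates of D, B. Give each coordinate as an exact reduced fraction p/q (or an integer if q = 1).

B = (-73/6, -11/6)
D = (-33/4, 3/4)

1. B_x = -73/6  [2·signedArea(BCA) = -43/6 ∩ 2·signedArea(BEC) = 43/6]
2. B_y = -11/6  [2·signedArea(BCA) = -43/6 ∩ 2·signedArea(BEC) = 43/6]
   → B = (-73/6, -11/6)
3. D_x = -33/4  [DF · CB = -133/12 ∩ BA · DF = 7/3]
4. D_y = 3/4  [DF · CB = -133/12 ∩ BA · DF = 7/3]
   → D = (-33/4, 3/4)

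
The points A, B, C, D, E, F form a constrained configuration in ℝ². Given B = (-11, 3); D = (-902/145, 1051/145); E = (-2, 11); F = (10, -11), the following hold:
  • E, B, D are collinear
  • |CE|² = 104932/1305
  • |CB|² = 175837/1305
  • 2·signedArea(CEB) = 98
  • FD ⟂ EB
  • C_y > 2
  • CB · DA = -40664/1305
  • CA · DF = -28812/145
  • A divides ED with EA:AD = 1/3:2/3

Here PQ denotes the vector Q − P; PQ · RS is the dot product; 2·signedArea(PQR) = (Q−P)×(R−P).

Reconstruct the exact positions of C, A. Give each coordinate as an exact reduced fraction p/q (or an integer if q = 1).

A = (-494/145, 4241/435)
C = (86/145, 1051/435)

1. C_x = 86/145  [line 8·x + -9·y + 17 = 0 ∩ |CB|² = 175837/1305]
2. C_y = 1051/435  [line 8·x + -9·y + 17 = 0 ∩ |CB|² = 175837/1305]
   → C = (86/145, 1051/435)
3. A_x = -494/145  [A divides ED with EA:AD = 1/3:2/3]
4. A_y = 4241/435  [A divides ED with EA:AD = 1/3:2/3]
   → A = (-494/145, 4241/435)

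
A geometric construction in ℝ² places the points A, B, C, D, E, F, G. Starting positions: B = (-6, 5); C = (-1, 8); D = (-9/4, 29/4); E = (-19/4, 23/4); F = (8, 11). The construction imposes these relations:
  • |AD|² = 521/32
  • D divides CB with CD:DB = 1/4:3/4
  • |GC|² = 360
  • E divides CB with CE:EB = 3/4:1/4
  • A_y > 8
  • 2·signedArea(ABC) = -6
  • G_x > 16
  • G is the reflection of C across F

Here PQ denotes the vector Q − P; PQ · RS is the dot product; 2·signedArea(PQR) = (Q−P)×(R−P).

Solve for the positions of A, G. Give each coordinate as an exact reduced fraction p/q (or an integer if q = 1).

A = (13/8, 67/8)
G = (17, 14)

1. A_x = 13/8  [line -3·x + 5·y + -37 = 0 ∩ |AD|² = 521/32]
2. A_y = 67/8  [line -3·x + 5·y + -37 = 0 ∩ |AD|² = 521/32]
   → A = (13/8, 67/8)
3. G_x = 17  [G is the reflection of C across F]
4. G_y = 14  [G is the reflection of C across F]
   → G = (17, 14)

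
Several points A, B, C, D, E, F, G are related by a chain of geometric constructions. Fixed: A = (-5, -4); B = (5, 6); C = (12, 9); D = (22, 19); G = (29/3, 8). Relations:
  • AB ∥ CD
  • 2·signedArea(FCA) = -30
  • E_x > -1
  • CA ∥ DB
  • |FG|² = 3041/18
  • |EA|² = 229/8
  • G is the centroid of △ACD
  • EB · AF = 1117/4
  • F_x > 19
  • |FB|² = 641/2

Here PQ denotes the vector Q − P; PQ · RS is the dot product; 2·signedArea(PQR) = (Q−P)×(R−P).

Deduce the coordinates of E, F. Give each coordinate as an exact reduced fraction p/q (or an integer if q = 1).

E = (-3/4, -3/4)
F = (39/2, 33/2)

1. F_x = 39/2  [line 13·x + -17·y + 27 = 0 ∩ |FG|² = 3041/18]
2. F_y = 33/2  [line 13·x + -17·y + 27 = 0 ∩ |FG|² = 3041/18]
   → F = (39/2, 33/2)
3. E_x = -3/4  [line -49/2·x + -41/2·y + -135/4 = 0 ∩ |EA|² = 229/8]
4. E_y = -3/4  [line -49/2·x + -41/2·y + -135/4 = 0 ∩ |EA|² = 229/8]
   → E = (-3/4, -3/4)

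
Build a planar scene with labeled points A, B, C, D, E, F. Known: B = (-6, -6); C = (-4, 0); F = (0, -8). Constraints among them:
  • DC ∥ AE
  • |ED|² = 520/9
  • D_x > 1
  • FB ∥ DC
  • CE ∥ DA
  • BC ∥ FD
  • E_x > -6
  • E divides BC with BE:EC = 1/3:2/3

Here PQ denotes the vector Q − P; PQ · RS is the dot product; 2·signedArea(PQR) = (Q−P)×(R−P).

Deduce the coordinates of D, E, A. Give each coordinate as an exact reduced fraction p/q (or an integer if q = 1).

A = (2/3, -6)
D = (2, -2)
E = (-16/3, -4)

1. D_x = 2  [FB ∥ DC ∩ BC ∥ FD]
2. D_y = -2  [FB ∥ DC ∩ BC ∥ FD]
   → D = (2, -2)
3. E_x = -16/3  [E divides BC with BE:EC = 1/3:2/3]
4. E_y = -4  [E divides BC with BE:EC = 1/3:2/3]
   → E = (-16/3, -4)
5. A_x = 2/3  [DC ∥ AE ∩ CE ∥ DA]
6. A_y = -6  [DC ∥ AE ∩ CE ∥ DA]
   → A = (2/3, -6)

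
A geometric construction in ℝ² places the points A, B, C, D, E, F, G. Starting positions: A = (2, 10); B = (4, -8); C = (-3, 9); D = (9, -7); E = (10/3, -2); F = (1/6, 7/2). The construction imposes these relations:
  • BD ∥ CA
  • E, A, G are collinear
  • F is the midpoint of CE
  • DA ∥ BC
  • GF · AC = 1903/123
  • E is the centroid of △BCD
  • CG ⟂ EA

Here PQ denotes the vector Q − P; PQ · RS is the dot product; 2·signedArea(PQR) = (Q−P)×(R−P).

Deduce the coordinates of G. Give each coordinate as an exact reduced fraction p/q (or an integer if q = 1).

1. G_x = 84/41  [E, A, G are collinear ∩ CG ⟂ EA]
2. G_y = 392/41  [E, A, G are collinear ∩ CG ⟂ EA]
   → G = (84/41, 392/41)

G = (84/41, 392/41)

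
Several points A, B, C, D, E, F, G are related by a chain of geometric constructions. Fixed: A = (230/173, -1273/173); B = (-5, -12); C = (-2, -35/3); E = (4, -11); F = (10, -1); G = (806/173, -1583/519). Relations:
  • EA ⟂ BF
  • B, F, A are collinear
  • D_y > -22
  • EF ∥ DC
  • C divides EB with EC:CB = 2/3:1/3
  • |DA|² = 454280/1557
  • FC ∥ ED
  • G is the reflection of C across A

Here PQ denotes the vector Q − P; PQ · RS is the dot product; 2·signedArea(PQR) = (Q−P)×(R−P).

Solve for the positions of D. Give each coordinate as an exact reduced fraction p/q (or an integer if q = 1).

1. D_x = -8  [EF ∥ DC ∩ FC ∥ ED]
2. D_y = -65/3  [EF ∥ DC ∩ FC ∥ ED]
   → D = (-8, -65/3)

D = (-8, -65/3)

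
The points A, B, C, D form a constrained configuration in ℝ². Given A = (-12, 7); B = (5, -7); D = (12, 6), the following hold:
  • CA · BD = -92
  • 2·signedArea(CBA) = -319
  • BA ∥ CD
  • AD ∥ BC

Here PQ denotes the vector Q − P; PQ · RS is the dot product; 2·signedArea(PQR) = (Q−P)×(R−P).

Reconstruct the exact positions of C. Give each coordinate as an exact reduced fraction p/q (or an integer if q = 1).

1. C_x = 29  [BA ∥ CD ∩ AD ∥ BC]
2. C_y = -8  [BA ∥ CD ∩ AD ∥ BC]
   → C = (29, -8)

C = (29, -8)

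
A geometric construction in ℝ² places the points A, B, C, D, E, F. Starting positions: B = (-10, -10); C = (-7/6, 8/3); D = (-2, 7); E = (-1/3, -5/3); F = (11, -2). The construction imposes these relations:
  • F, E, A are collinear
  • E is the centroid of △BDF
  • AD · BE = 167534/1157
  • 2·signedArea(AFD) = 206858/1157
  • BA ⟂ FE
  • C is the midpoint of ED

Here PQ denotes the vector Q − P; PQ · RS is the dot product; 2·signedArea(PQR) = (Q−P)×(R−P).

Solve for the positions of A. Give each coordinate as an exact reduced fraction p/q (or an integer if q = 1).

A = (-11277/1157, -1608/1157)

1. A_x = -11277/1157  [F, E, A are collinear ∩ BA ⟂ FE]
2. A_y = -1608/1157  [F, E, A are collinear ∩ BA ⟂ FE]
   → A = (-11277/1157, -1608/1157)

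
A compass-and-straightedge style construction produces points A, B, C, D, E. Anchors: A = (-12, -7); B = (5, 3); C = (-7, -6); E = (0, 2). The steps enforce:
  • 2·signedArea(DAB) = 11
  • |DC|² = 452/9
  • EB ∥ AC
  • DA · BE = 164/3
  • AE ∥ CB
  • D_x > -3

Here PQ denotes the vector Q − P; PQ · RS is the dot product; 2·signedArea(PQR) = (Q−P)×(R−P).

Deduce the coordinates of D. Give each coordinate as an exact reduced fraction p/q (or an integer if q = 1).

1. D_x = -7/3  [DA · BE = 164/3 ∩ 2·signedArea(DAB) = 11]
2. D_y = -2/3  [DA · BE = 164/3 ∩ 2·signedArea(DAB) = 11]
   → D = (-7/3, -2/3)

D = (-7/3, -2/3)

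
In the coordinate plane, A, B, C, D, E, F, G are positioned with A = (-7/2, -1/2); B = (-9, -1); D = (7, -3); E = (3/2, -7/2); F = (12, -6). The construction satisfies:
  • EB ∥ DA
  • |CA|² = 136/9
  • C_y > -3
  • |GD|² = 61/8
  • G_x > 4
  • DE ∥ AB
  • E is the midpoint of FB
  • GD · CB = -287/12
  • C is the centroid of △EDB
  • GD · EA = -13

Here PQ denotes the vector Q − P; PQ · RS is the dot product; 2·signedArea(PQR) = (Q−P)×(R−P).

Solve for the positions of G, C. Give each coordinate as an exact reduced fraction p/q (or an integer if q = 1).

C = (-1/6, -5/2)
G = (17/4, -13/4)

1. C_x = -1/6  [C is the centroid of △EDB]
2. C_y = -5/2  [C is the centroid of △EDB]
   → C = (-1/6, -5/2)
3. G_x = 17/4  [GD · EA = -13 ∩ GD · CB = -287/12]
4. G_y = -13/4  [GD · EA = -13 ∩ GD · CB = -287/12]
   → G = (17/4, -13/4)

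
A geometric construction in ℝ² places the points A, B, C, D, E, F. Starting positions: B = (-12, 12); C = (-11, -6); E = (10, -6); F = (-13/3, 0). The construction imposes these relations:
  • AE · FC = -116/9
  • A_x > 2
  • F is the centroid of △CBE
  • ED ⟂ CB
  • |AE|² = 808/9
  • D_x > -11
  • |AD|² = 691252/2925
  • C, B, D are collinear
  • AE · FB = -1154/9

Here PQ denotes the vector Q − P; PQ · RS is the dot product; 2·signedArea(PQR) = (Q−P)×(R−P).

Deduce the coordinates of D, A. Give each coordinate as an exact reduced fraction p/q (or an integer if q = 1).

A = (8/3, 0)
D = (-3554/325, -2328/325)

1. D_x = -3554/325  [C, B, D are collinear ∩ ED ⟂ CB]
2. D_y = -2328/325  [C, B, D are collinear ∩ ED ⟂ CB]
   → D = (-3554/325, -2328/325)
3. A_x = 8/3  [AE · FB = -1154/9 ∩ AE · FC = -116/9]
4. A_y = 0  [AE · FB = -1154/9 ∩ AE · FC = -116/9]
   → A = (8/3, 0)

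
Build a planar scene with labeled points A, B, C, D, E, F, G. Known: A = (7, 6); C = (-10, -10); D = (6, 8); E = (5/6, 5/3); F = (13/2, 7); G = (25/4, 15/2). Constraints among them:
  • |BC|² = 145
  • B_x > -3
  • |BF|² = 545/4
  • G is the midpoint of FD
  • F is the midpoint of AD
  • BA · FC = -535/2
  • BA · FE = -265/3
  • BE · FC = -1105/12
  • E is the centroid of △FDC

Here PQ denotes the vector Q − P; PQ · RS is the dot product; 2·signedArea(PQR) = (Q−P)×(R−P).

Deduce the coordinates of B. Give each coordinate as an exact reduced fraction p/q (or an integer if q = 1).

B = (-2, -1)

1. B_x = -2  [BA · FE = -265/3 ∩ BE · FC = -1105/12]
2. B_y = -1  [BA · FE = -265/3 ∩ BE · FC = -1105/12]
   → B = (-2, -1)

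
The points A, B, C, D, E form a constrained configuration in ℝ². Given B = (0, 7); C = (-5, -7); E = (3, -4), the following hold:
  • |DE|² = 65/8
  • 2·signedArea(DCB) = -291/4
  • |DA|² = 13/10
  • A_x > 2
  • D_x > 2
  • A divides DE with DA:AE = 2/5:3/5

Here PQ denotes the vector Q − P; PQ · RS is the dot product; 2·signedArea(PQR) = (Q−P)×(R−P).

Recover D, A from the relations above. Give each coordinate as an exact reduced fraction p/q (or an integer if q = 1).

A = (51/20, -47/20)
D = (9/4, -5/4)

1. D_x = 9/4  [line -14·x + 5·y + 151/4 = 0 ∩ |DE|² = 65/8]
2. D_y = -5/4  [line -14·x + 5·y + 151/4 = 0 ∩ |DE|² = 65/8]
   → D = (9/4, -5/4)
3. A_x = 51/20  [A divides DE with DA:AE = 2/5:3/5]
4. A_y = -47/20  [A divides DE with DA:AE = 2/5:3/5]
   → A = (51/20, -47/20)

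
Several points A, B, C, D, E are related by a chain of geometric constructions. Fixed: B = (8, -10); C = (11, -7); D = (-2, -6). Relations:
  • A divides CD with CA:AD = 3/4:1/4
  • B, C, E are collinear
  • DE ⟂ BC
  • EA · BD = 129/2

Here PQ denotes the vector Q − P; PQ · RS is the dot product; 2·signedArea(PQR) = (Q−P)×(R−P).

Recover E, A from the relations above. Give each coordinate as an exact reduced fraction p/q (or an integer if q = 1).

1. E_x = 5  [B, C, E are collinear ∩ DE ⟂ BC]
2. E_y = -13  [B, C, E are collinear ∩ DE ⟂ BC]
   → E = (5, -13)
3. A_x = 5/4  [A divides CD with CA:AD = 3/4:1/4]
4. A_y = -25/4  [A divides CD with CA:AD = 3/4:1/4]
   → A = (5/4, -25/4)

A = (5/4, -25/4)
E = (5, -13)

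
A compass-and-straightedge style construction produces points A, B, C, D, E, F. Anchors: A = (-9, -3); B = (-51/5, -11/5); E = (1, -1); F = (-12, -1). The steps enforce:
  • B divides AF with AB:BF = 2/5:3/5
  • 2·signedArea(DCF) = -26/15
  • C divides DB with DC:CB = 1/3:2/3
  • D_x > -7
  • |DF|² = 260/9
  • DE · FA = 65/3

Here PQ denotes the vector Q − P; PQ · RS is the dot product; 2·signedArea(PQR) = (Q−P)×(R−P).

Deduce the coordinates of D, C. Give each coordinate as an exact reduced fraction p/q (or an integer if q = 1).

C = (-353/45, -83/45)
D = (-20/3, -5/3)

1. D_x = -20/3  [line -3·x + 2·y + -50/3 = 0 ∩ |DF|² = 260/9]
2. D_y = -5/3  [line -3·x + 2·y + -50/3 = 0 ∩ |DF|² = 260/9]
   → D = (-20/3, -5/3)
3. C_x = -353/45  [C divides DB with DC:CB = 1/3:2/3]
4. C_y = -83/45  [C divides DB with DC:CB = 1/3:2/3]
   → C = (-353/45, -83/45)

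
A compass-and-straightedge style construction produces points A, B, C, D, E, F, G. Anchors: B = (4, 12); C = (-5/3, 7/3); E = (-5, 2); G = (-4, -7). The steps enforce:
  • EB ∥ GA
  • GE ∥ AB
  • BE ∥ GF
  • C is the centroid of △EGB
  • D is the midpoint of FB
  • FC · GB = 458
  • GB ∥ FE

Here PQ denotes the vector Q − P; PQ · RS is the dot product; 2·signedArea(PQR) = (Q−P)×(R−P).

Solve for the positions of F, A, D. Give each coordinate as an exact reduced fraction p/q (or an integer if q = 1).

1. F_x = -13  [GB ∥ FE ∩ BE ∥ GF]
2. F_y = -17  [GB ∥ FE ∩ BE ∥ GF]
   → F = (-13, -17)
3. A_x = 5  [GE ∥ AB ∩ EB ∥ GA]
4. A_y = 3  [GE ∥ AB ∩ EB ∥ GA]
   → A = (5, 3)
5. D_x = -9/2  [D is the midpoint of FB]
6. D_y = -5/2  [D is the midpoint of FB]
   → D = (-9/2, -5/2)

A = (5, 3)
D = (-9/2, -5/2)
F = (-13, -17)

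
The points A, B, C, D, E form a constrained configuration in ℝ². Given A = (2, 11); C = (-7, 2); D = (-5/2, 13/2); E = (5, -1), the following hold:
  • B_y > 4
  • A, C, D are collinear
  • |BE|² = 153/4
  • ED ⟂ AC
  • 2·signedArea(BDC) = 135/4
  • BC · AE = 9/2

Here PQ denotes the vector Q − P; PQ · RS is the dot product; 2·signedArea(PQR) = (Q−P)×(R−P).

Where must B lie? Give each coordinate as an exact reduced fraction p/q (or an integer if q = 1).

1. B_x = 7/2  [2·signedArea(BDC) = 135/4 ∩ BC · AE = 9/2]
2. B_y = 5  [2·signedArea(BDC) = 135/4 ∩ BC · AE = 9/2]
   → B = (7/2, 5)

B = (7/2, 5)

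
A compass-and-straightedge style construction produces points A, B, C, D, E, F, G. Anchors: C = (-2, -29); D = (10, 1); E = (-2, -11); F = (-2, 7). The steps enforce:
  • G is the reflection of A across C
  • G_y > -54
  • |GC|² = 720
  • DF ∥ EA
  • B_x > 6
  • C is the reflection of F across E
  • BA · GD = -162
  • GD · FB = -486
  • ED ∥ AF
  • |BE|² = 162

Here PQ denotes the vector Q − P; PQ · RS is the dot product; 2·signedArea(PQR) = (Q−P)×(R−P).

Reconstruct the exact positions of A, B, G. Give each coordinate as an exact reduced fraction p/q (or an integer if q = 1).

A = (-14, -5)
B = (7, -2)
G = (10, -53)

1. A_x = -14  [ED ∥ AF ∩ DF ∥ EA]
2. A_y = -5  [ED ∥ AF ∩ DF ∥ EA]
   → A = (-14, -5)
3. G_x = 10  [G is the reflection of A across C]
4. G_y = -53  [G is the reflection of A across C]
   → G = (10, -53)
5. B_y = -2  [BA · GD = -162]
6. B_x = 7  [|BE|² = 162]
   → B = (7, -2)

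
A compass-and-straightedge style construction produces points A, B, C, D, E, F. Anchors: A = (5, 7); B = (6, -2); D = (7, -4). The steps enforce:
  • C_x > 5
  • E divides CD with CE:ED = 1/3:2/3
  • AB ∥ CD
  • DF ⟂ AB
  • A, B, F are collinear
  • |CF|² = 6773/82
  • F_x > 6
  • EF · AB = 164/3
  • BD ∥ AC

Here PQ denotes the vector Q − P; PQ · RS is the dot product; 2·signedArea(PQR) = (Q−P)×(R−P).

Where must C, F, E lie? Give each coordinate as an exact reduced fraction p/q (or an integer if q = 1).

C = (6, 5)
E = (19/3, 2)
F = (511/82, -335/82)

1. C_x = 6  [AB ∥ CD ∩ BD ∥ AC]
2. C_y = 5  [AB ∥ CD ∩ BD ∥ AC]
   → C = (6, 5)
3. F_x = 511/82  [A, B, F are collinear ∩ DF ⟂ AB]
4. F_y = -335/82  [A, B, F are collinear ∩ DF ⟂ AB]
   → F = (511/82, -335/82)
5. E_x = 19/3  [E divides CD with CE:ED = 1/3:2/3]
6. E_y = 2  [E divides CD with CE:ED = 1/3:2/3]
   → E = (19/3, 2)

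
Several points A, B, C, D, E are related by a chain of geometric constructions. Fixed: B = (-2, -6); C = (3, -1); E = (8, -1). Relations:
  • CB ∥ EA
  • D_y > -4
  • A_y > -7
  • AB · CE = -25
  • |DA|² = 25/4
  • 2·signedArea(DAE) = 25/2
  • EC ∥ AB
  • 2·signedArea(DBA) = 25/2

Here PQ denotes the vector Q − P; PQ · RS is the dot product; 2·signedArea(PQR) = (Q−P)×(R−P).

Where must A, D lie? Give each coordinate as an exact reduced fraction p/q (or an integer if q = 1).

A = (3, -6)
D = (3, -7/2)

1. A_x = 3  [EC ∥ AB ∩ CB ∥ EA]
2. A_y = -6  [EC ∥ AB ∩ CB ∥ EA]
   → A = (3, -6)
3. D_x = 3  [2·signedArea(DBA) = 25/2 ∩ 2·signedArea(DAE) = 25/2]
4. D_y = -7/2  [2·signedArea(DBA) = 25/2 ∩ 2·signedArea(DAE) = 25/2]
   → D = (3, -7/2)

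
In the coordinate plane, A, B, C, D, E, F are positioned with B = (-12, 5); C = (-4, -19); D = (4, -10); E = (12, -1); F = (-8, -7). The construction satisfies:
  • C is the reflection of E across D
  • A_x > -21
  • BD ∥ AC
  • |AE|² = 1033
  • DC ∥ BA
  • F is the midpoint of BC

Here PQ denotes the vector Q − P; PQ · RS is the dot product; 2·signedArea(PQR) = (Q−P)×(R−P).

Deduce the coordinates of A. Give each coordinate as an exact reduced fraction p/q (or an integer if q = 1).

1. A_x = -20  [BD ∥ AC ∩ DC ∥ BA]
2. A_y = -4  [BD ∥ AC ∩ DC ∥ BA]
   → A = (-20, -4)

A = (-20, -4)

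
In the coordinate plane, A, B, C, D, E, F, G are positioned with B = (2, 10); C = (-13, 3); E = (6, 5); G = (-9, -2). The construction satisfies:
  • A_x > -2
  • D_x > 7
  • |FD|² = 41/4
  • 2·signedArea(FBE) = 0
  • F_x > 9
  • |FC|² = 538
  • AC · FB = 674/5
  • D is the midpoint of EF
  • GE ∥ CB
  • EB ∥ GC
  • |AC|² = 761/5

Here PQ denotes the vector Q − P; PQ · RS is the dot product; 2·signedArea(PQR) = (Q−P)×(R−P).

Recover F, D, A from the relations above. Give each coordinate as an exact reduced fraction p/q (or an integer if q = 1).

1. F_x = 10  [line 5·x + 4·y + -50 = 0 ∩ |FC|² = 538]
2. F_y = 0  [line 5·x + 4·y + -50 = 0 ∩ |FC|² = 538]
   → F = (10, 0)
3. D_x = 8  [D is the midpoint of EF]
4. D_y = 5/2  [D is the midpoint of EF]
   → D = (8, 5/2)
5. A_x = -7/5  [line 8·x + -10·y + -4/5 = 0 ∩ |AC|² = 761/5]
6. A_y = -6/5  [line 8·x + -10·y + -4/5 = 0 ∩ |AC|² = 761/5]
   → A = (-7/5, -6/5)

A = (-7/5, -6/5)
D = (8, 5/2)
F = (10, 0)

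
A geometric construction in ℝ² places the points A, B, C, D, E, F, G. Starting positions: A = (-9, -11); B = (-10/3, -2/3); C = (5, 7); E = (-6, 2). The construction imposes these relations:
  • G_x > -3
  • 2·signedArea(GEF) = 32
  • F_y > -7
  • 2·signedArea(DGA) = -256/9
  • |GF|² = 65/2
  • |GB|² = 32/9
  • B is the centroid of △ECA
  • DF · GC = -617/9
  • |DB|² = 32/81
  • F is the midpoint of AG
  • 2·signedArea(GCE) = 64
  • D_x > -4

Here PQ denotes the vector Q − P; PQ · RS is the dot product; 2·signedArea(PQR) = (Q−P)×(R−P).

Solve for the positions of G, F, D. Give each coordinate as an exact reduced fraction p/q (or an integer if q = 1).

1. G_x = -2  [line 5·x + -11·y + -12 = 0 ∩ |GB|² = 32/9]
2. G_y = -2  [line 5·x + -11·y + -12 = 0 ∩ |GB|² = 32/9]
   → G = (-2, -2)
3. F_x = -11/2  [F is the midpoint of AG]
4. F_y = -13/2  [F is the midpoint of AG]
   → F = (-11/2, -13/2)
5. D_x = -34/9  [DF · GC = -617/9 ∩ 2·signedArea(DGA) = -256/9]
6. D_y = -2/9  [DF · GC = -617/9 ∩ 2·signedArea(DGA) = -256/9]
   → D = (-34/9, -2/9)

D = (-34/9, -2/9)
F = (-11/2, -13/2)
G = (-2, -2)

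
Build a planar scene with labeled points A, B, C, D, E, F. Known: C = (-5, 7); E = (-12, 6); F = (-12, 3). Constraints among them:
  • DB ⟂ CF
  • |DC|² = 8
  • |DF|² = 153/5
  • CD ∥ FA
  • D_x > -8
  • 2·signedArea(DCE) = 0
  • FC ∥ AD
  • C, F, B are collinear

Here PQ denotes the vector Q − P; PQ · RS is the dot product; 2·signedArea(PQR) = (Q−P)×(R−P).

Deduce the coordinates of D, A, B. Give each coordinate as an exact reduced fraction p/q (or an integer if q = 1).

A = (-74/5, 13/5)
B = (-2367/325, 1851/325)
D = (-39/5, 33/5)

1. D_x = -39/5  [line 1·x + -7·y + 54 = 0 ∩ |DF|² = 153/5]
2. D_y = 33/5  [line 1·x + -7·y + 54 = 0 ∩ |DF|² = 153/5]
   → D = (-39/5, 33/5)
3. A_x = -74/5  [FC ∥ AD ∩ CD ∥ FA]
4. A_y = 13/5  [FC ∥ AD ∩ CD ∥ FA]
   → A = (-74/5, 13/5)
5. B_x = -2367/325  [C, F, B are collinear ∩ DB ⟂ CF]
6. B_y = 1851/325  [C, F, B are collinear ∩ DB ⟂ CF]
   → B = (-2367/325, 1851/325)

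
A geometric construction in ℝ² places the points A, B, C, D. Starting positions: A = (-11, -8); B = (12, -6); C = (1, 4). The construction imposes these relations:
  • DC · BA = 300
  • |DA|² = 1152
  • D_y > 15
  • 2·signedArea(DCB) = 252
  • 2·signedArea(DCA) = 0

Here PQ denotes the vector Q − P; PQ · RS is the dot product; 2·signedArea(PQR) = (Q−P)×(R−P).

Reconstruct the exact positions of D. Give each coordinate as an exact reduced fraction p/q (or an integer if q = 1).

1. D_x = 13  [2·signedArea(DCA) = 0 ∩ 2·signedArea(DCB) = 252]
2. D_y = 16  [2·signedArea(DCA) = 0 ∩ 2·signedArea(DCB) = 252]
   → D = (13, 16)

D = (13, 16)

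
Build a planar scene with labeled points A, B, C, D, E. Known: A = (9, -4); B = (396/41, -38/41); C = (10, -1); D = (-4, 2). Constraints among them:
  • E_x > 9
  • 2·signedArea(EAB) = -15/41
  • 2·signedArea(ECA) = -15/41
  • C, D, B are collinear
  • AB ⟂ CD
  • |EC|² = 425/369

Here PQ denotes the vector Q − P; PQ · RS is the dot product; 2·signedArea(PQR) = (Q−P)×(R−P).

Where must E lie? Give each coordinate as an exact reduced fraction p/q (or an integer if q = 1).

E = (1175/123, -81/41)

1. E_x = 1175/123  [2·signedArea(ECA) = -15/41 ∩ 2·signedArea(EAB) = -15/41]
2. E_y = -81/41  [2·signedArea(ECA) = -15/41 ∩ 2·signedArea(EAB) = -15/41]
   → E = (1175/123, -81/41)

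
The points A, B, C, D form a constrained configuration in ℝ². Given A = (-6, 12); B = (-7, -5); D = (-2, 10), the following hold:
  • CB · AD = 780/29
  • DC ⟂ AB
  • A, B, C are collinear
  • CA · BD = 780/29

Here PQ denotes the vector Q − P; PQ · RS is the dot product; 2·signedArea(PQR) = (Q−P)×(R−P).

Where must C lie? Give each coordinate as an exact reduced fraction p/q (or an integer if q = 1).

C = (-177/29, 297/29)

1. C_x = -177/29  [A, B, C are collinear ∩ DC ⟂ AB]
2. C_y = 297/29  [A, B, C are collinear ∩ DC ⟂ AB]
   → C = (-177/29, 297/29)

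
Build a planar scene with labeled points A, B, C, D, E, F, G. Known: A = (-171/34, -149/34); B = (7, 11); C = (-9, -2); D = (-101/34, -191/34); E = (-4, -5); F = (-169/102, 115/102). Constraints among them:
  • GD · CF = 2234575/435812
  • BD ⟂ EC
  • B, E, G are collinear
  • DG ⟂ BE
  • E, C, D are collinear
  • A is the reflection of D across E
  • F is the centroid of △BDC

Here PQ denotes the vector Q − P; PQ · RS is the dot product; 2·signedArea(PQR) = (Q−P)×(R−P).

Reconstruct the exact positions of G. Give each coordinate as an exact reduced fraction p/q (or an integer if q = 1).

G = (-50733/12818, -31653/6409)

1. G_x = -50733/12818  [B, E, G are collinear ∩ DG ⟂ BE]
2. G_y = -31653/6409  [B, E, G are collinear ∩ DG ⟂ BE]
   → G = (-50733/12818, -31653/6409)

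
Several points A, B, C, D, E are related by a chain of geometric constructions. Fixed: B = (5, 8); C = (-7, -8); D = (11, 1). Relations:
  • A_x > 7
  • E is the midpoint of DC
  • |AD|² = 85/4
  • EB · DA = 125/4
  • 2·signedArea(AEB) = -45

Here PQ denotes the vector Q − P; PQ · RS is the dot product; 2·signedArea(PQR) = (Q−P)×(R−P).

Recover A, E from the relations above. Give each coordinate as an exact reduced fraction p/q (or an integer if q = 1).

1. E_x = 2  [E is the midpoint of DC]
2. E_y = -7/2  [E is the midpoint of DC]
   → E = (2, -7/2)
3. A_x = 8  [2·signedArea(AEB) = -45 ∩ EB · DA = 125/4]
4. A_y = 9/2  [2·signedArea(AEB) = -45 ∩ EB · DA = 125/4]
   → A = (8, 9/2)

A = (8, 9/2)
E = (2, -7/2)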